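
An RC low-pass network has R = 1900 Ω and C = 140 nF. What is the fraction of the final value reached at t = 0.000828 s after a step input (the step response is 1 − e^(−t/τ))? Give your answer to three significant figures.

y/y_∞ ≈ 0.956

τ = RC = 1900 × 140 nF = 0.000266 s.
y(t)/y_∞ = 1 − e^(−t/τ) = 1 − e^(−0.000828/0.000266) = 1 − e^(−3.11) = 0.956.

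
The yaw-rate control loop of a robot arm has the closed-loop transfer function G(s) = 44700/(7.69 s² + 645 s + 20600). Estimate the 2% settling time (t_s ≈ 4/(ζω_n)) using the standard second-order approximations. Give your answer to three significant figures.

Dividing through by 7.69: denominator becomes s² + 83.88 s + 2679.
So ω_n = √2679 = 51.8 rad/s and ζ = 83.88/(2·51.8) = 0.810.
t_s ≈ 4/(ζω_n) = 0.0954 s.

t_s ≈ 0.0954 s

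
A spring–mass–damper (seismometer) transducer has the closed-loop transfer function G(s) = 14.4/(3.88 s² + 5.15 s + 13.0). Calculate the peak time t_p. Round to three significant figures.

Dividing through by 3.88: denominator becomes s² + 1.327 s + 3.351.
So ω_n = √3.351 = 1.83 rad/s and ζ = 1.327/(2·1.83) = 0.363.
The damped frequency ω_d = ω_n√(1−ζ²) = 1.71 rad/s. t_p = π/ω_d = 1.84 s.

t_p ≈ 1.84 s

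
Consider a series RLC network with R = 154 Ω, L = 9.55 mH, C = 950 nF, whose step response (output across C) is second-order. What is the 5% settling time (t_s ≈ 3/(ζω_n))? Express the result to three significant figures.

For a series RLC circuit (capacitor voltage as output), ω_n = 1/√(LC) = 1/√(9.55 mH · 950 nF) = 10500 rad/s.
ζ = (R/2)·√(C/L) = (154/2)·√(950 nF/9.55 mH) = 0.768.
t_s ≈ 3/(ζω_n) = 0.000372 s.

t_s ≈ 0.000372 s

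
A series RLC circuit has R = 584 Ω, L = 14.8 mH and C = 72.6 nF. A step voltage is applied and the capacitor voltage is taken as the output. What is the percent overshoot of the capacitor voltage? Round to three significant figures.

%OS ≈ 6.97%

For a series RLC circuit (capacitor voltage as output), ω_n = 1/√(LC) = 1/√(14.8 mH · 72.6 nF) = 30500 rad/s.
ζ = (R/2)·√(C/L) = (584/2)·√(72.6 nF/14.8 mH) = 0.647.
Overshoot: exp(−π·0.647/√(1−0.647²)) = 0.0697, i.e. 6.97%.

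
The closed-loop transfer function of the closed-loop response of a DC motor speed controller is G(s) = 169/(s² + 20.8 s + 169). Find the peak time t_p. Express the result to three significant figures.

Matching coefficients with s² + 2ζω_n s + ω_n² gives ω_n² = 169 ⇒ ω_n = 13.0 rad/s, and ζ = 20.8/(2ω_n) = 0.800.
ω_d = ω_n√(1−ζ²) = 7.80 rad/s. Then t_p = π/ω_d = 0.403 s.

t_p ≈ 0.403 s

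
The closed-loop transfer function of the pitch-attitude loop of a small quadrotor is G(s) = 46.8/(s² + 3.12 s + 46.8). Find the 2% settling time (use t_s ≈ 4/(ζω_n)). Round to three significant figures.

Comparing the denominator to s² + 2ζω_n s + ω_n²: ω_n = √46.8 = 6.84 rad/s, and 2ζω_n = 3.12 so ζ = 3.12/(2·6.84) = 0.228.
t_s ≈ 4/(ζω_n) = 4/(0.228·6.84) = 2.56 s.

t_s ≈ 2.56 s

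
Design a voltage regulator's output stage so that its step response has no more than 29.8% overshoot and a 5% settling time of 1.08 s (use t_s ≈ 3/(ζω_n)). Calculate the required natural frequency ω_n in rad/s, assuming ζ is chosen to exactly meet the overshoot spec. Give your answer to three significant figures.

ω_n ≈ 7.72 rad/s

ζ = −ln(OS)/√(π² + (ln OS)²). With OS = 0.298, ln OS = −1.211 and ζ = 1.211/3.367 = 0.360.
Then ω_n = 3/(ζ t_s) = 3/(0.360 × 1.08) = 7.72 rad/s.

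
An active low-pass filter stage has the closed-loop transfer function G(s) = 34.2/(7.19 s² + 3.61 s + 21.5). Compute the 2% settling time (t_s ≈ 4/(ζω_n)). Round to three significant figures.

Dividing through by 7.19: denominator becomes s² + 0.5021 s + 2.990.
So ω_n = √2.990 = 1.73 rad/s and ζ = 0.5021/(2·1.73) = 0.145.
t_s ≈ 4/(ζω_n) = 15.9 s.

t_s ≈ 15.9 s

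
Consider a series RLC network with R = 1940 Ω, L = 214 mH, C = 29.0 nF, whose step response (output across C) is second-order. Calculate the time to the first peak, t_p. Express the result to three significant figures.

t_p ≈ 0.000265 s

For a series RLC circuit (capacitor voltage as output), ω_n = 1/√(LC) = 1/√(214 mH · 29.0 nF) = 12700 rad/s.
ζ = (R/2)·√(C/L) = (1940/2)·√(29.0 nF/214 mH) = 0.357.
The damped frequency ω_d = ω_n√(1−ζ²) = 11900 rad/s. t_p = π/ω_d = 0.000265 s.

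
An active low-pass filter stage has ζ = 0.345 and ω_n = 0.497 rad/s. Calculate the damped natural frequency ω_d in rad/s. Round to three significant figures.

ω_d = ω_n√(1−ζ²) = 0.497·√0.881 = 0.466 rad/s.

ω_d ≈ 0.466 rad/s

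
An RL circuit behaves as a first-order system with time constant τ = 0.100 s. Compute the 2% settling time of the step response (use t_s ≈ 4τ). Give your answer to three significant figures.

t_s ≈ 4τ = 0.400 s.

t_s ≈ 0.400 s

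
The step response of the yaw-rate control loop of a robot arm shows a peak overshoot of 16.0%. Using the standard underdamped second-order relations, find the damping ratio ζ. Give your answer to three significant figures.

ζ ≈ 0.504

ζ = −ln(OS)/√(π² + (ln OS)²). With OS = 0.160, ln OS = −1.833 and ζ = 1.833/3.637 = 0.504.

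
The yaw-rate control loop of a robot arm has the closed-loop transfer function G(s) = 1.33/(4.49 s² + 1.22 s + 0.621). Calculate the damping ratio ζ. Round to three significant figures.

ζ ≈ 0.365

Dividing through by 4.49: denominator becomes s² + 0.2717 s + 0.1383.
So ω_n = √0.1383 = 0.372 rad/s and ζ = 0.2717/(2·0.372) = 0.365.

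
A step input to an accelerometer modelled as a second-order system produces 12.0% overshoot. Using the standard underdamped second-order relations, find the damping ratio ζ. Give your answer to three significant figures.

Inverting the overshoot relation: ζ = |ln 0.120|/√(π² + ln²0.120) = 0.559.

ζ ≈ 0.559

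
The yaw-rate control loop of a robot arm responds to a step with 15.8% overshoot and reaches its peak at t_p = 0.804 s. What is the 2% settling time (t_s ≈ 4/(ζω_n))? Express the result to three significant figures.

t_s ≈ 1.74 s

The overshoot fixes ζ = −ln(OS)/√(π²+ln²(OS)) = 0.506.
From t_p = π/ω_d, ω_d = π/0.804 = 3.91 rad/s, so ω_n = ω_d/√(1−ζ²) = 4.53 rad/s.
t_s ≈ 4/(ζω_n) = 4/(0.506·4.53) = 1.74 s.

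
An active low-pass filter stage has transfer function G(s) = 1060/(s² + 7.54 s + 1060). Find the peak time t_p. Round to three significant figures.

Matching coefficients with s² + 2ζω_n s + ω_n² gives ω_n² = 1060 ⇒ ω_n = 32.6 rad/s, and ζ = 7.54/(2ω_n) = 0.116.
The damped frequency ω_d = ω_n√(1−ζ²) = 32.3 rad/s. Then t_p = π/ω_d = 0.0971 s.

t_p ≈ 0.0971 s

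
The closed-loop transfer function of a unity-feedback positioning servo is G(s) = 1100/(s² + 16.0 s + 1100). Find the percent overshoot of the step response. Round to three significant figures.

%OS ≈ 45.8%

Comparing the denominator to s² + 2ζω_n s + ω_n²: ω_n = √1100 = 33.2 rad/s, and 2ζω_n = 16.0 so ζ = 16.0/(2·33.2) = 0.241.
%OS = 100 e^{−πζ/√(1−ζ²)} with ζ = 0.241 gives 45.8%.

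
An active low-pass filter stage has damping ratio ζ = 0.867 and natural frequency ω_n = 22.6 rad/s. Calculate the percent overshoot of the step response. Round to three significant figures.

For an underdamped second-order system, %OS = 100·exp(−πζ/√(1−ζ²)).
πζ/√(1−ζ²) = π·0.867/√(1−0.752) = 5.466, so %OS = 100·e^(−5.466) = 0.423%.

%OS ≈ 0.423%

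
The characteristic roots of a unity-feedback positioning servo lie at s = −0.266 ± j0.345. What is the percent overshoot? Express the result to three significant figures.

|pole| = ω_n = √(0.266² + 0.345²) = 0.436 rad/s; ζ = cos θ = σ/ω_n = 0.611.
%OS = 100 e^{−πζ/√(1−ζ²)} with ζ = 0.611 gives 8.87%.

%OS ≈ 8.87%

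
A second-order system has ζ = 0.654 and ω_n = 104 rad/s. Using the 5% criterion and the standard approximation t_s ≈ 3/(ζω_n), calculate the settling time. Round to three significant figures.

t_s ≈ 0.0441 s

t_s ≈ 3/(ζω_n) = 3/(0.654 × 104) = 0.0441 s.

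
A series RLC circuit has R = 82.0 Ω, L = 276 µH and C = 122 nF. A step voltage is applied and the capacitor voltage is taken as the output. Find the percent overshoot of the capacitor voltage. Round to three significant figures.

For a series RLC circuit (capacitor voltage as output), ω_n = 1/√(LC) = 1/√(276 µH · 122 nF) = 172000 rad/s.
ζ = (R/2)·√(C/L) = (82.0/2)·√(122 nF/276 µH) = 0.862.
%OS = 100 e^{−πζ/√(1−ζ²)} with ζ = 0.862 gives 0.478%.

%OS ≈ 0.478%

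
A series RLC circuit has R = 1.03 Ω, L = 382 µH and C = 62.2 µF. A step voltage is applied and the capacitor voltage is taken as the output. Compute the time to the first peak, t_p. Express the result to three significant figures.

For a series RLC circuit (capacitor voltage as output), ω_n = 1/√(LC) = 1/√(382 µH · 62.2 µF) = 6490 rad/s.
ζ = (R/2)·√(C/L) = (1.03/2)·√(62.2 µF/382 µH) = 0.208.
ω_d = 6490·√(1 − 0.208²) = 6350 rad/s. t_p = π/ω_d = 0.000495 s.

t_p ≈ 0.000495 s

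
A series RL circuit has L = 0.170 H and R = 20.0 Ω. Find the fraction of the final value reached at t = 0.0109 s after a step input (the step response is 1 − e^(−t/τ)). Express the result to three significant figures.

τ = L/R = 0.170/20.0 = 0.00850 s.
y(t)/y_∞ = 1 − e^(−t/τ) = 1 − e^(−0.0109/0.00850) = 1 − e^(−1.28) = 0.723.

y/y_∞ ≈ 0.723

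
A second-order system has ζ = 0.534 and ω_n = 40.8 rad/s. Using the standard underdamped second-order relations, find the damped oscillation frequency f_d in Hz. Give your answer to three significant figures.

f_d ≈ 5.49 Hz

ω_d = ω_n√(1−ζ²) = 40.8·√0.715 = 34.5 rad/s.
f_d = ω_d/(2π) = 5.49 Hz.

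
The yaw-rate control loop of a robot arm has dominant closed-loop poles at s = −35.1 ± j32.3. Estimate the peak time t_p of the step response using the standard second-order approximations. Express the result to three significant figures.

t_p = π/ω_d with ω_d = 32.3 (the imaginary part), so t_p = 0.0973 s.

t_p ≈ 0.0973 s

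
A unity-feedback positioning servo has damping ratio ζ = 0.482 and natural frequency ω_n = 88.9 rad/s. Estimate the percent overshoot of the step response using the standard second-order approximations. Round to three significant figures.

%OS ≈ 17.8%

For an underdamped second-order system, %OS = 100·exp(−πζ/√(1−ζ²)).
πζ/√(1−ζ²) = π·0.482/√(1−0.232) = 1.728, so %OS = 100·e^(−1.728) = 17.8%.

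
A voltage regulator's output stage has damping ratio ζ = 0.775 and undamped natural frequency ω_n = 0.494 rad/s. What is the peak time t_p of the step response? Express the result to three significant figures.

t_p ≈ 10.1 s

The damped frequency is ω_d = ω_n√(1−ζ²) = 0.494·√(1−0.601) = 0.312 rad/s.
Peak time t_p = π/ω_d = π/0.312 = 10.1 s.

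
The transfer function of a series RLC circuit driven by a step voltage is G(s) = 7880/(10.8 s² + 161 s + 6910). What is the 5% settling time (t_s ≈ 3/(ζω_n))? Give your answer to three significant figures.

Dividing through by 10.8: denominator becomes s² + 14.91 s + 639.8.
So ω_n = √639.8 = 25.3 rad/s and ζ = 14.91/(2·25.3) = 0.295.
t_s ≈ 3/(ζω_n) = 0.402 s.

t_s ≈ 0.402 s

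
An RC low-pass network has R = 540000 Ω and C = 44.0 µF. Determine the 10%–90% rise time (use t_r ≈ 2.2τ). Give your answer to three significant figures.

t_r ≈ 52.3 s

τ = RC = 540000 × 44.0 µF = 23.8 s.
t_r ≈ 2.2τ = 52.3 s.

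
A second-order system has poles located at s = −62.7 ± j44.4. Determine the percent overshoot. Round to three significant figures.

%OS ≈ 1.18%

The poles are at −σ ± jω_d with σ = 62.7 and ω_d = 44.4, so ω_n = √(σ²+ω_d²) = 76.8 rad/s and ζ = σ/ω_n = 0.816.
Overshoot: exp(−π·0.816/√(1−0.816²)) = 0.0118, i.e. 1.18%.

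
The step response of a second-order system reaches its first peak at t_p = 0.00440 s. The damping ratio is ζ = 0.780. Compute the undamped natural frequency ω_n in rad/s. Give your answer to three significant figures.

ω_n ≈ 1140 rad/s

Peak time t_p = π/ω_d, so ω_d = π/t_p = π/0.00440 = 714 rad/s.
ω_n = ω_d/√(1−ζ²) = 714/√0.392 = 1140 rad/s.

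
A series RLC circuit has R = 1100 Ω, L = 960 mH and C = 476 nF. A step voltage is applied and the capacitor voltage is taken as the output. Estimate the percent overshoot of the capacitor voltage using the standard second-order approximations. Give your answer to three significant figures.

For a series RLC circuit (capacitor voltage as output), ω_n = 1/√(LC) = 1/√(960 mH · 476 nF) = 1480 rad/s.
ζ = (R/2)·√(C/L) = (1100/2)·√(476 nF/960 mH) = 0.387.
%OS = 100·exp(−πζ/√(1−ζ²)) = 26.7%.

%OS ≈ 26.7%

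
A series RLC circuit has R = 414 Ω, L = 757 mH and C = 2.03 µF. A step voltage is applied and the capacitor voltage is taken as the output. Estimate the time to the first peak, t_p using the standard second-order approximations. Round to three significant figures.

t_p ≈ 0.00414 s

For a series RLC circuit (capacitor voltage as output), ω_n = 1/√(LC) = 1/√(757 mH · 2.03 µF) = 807 rad/s.
ζ = (R/2)·√(C/L) = (414/2)·√(2.03 µF/757 mH) = 0.339.
The damped frequency ω_d = ω_n√(1−ζ²) = 759 rad/s. t_p = π/ω_d = 0.00414 s.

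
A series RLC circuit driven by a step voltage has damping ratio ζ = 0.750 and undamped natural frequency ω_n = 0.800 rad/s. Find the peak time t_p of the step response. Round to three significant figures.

t_p ≈ 5.94 s

The damped frequency is ω_d = ω_n√(1−ζ²) = 0.800·√(1−0.562) = 0.529 rad/s.
Peak time t_p = π/ω_d = π/0.529 = 5.94 s.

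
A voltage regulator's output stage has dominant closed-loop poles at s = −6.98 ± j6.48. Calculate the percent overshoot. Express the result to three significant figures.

%OS ≈ 3.39%

With σ = 6.98, ω_d = 6.48: ω_n = √(σ²+ω_d²) = 9.52 rad/s, ζ = σ/ω_n = 0.733.
%OS = 100 e^{−πζ/√(1−ζ²)} with ζ = 0.733 gives 3.39%.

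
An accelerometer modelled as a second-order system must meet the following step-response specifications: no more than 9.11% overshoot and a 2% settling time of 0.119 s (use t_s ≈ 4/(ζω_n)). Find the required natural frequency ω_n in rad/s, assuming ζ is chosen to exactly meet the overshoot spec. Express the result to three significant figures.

Inverting the overshoot relation: ζ = |ln 0.0911|/√(π² + ln²0.0911) = 0.606.
From t_s ≈ 4/(ζω_n): ω_n = 4/(ζ·t_s) = 4/(0.606·0.119) = 55.4 rad/s.

ω_n ≈ 55.4 rad/s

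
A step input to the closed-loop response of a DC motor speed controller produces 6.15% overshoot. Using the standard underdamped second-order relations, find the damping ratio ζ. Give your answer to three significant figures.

From %OS = 100·exp(−πζ/√(1−ζ²)), invert to get ζ = −ln(OS)/√(π² + ln²(OS)) with OS = 0.0615.
−ln 0.0615 = 2.789, so ζ = 2.789/√(π² + 7.777) = 0.664.

ζ ≈ 0.664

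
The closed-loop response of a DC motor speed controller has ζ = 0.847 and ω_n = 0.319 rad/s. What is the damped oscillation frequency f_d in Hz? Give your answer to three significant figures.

f_d ≈ 0.0270 Hz

ω_d = ω_n√(1−ζ²) = 0.319·√0.283 = 0.170 rad/s.
f_d = ω_d/(2π) = 0.0270 Hz.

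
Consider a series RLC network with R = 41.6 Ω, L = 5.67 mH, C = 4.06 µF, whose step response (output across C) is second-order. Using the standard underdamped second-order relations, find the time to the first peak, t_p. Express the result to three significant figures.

t_p ≈ 0.000574 s

For a series RLC circuit (capacitor voltage as output), ω_n = 1/√(LC) = 1/√(5.67 mH · 4.06 µF) = 6590 rad/s.
ζ = (R/2)·√(C/L) = (41.6/2)·√(4.06 µF/5.67 mH) = 0.557.
ω_d = ω_n√(1−ζ²) = 5480 rad/s. t_p = π/ω_d = 0.000574 s.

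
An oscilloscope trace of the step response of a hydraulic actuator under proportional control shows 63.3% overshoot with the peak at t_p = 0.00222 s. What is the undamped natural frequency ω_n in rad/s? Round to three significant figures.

ω_n ≈ 1430 rad/s

ζ from %OS: ζ = |ln 0.633|/√(π²+ln²0.633) = 0.144.
t_p = π/ω_d ⇒ ω_d = 1420 rad/s; then ω_n = ω_d/√(1−ζ²) = 1430 rad/s.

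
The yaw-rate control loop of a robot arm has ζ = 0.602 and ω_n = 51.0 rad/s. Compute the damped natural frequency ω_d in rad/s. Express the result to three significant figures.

ω_d ≈ 40.7 rad/s

ω_d = ω_n√(1−ζ²) = 51.0·√0.638 = 40.7 rad/s.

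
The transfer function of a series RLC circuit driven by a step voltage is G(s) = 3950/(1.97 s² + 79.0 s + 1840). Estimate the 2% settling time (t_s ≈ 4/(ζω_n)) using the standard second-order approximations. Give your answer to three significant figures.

Dividing through by 1.97: denominator becomes s² + 40.10 s + 934.0.
So ω_n = √934.0 = 30.6 rad/s and ζ = 40.10/(2·30.6) = 0.656.
t_s ≈ 4/(ζω_n) = 0.199 s.

t_s ≈ 0.199 s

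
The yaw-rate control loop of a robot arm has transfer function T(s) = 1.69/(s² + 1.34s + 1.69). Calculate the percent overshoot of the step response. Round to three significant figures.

ω_n = √1.69 = 1.30 rad/s; ζ = 1.34/(2·1.30) = 0.515.
%OS = 100 e^{−πζ/√(1−ζ²)} with ζ = 0.515 gives 15.1%.

%OS ≈ 15.1%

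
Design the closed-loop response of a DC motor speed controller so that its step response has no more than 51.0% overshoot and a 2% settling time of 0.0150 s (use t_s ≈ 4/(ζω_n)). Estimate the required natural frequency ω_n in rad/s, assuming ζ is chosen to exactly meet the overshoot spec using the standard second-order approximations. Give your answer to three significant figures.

ω_n ≈ 1270 rad/s

ζ = −ln(OS)/√(π² + (ln OS)²). With OS = 0.510, ln OS = −0.6733 and ζ = 0.6733/3.213 = 0.210.
Then ω_n = 4/(ζ t_s) = 4/(0.210 × 0.0150) = 1270 rad/s.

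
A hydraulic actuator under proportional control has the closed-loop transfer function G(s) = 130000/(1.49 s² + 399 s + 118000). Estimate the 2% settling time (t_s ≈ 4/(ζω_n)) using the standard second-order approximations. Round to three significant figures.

Dividing through by 1.49: denominator becomes s² + 267.8 s + 79190.
So ω_n = √79190 = 281 rad/s and ζ = 267.8/(2·281) = 0.476.
t_s ≈ 4/(ζω_n) = 0.0299 s.

t_s ≈ 0.0299 s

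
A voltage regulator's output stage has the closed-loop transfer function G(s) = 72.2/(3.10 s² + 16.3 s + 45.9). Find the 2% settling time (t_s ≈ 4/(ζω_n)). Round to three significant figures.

t_s ≈ 1.52 s

Dividing through by 3.10: denominator becomes s² + 5.258 s + 14.81.
So ω_n = √14.81 = 3.85 rad/s and ζ = 5.258/(2·3.85) = 0.683.
t_s ≈ 4/(ζω_n) = 1.52 s.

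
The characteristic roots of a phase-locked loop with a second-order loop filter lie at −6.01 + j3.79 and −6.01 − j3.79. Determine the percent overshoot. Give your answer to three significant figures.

With σ = 6.01, ω_d = 3.79: ω_n = √(σ²+ω_d²) = 7.11 rad/s, ζ = σ/ω_n = 0.846.
%OS = 100·exp(−πζ/√(1−ζ²)) = 0.686%.

%OS ≈ 0.686%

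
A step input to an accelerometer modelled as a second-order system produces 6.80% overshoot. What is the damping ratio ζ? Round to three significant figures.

From %OS = 100·exp(−πζ/√(1−ζ²)), invert to get ζ = −ln(OS)/√(π² + ln²(OS)) with OS = 0.0680.
−ln 0.0680 = 2.688, so ζ = 2.688/√(π² + 7.227) = 0.650.

ζ ≈ 0.650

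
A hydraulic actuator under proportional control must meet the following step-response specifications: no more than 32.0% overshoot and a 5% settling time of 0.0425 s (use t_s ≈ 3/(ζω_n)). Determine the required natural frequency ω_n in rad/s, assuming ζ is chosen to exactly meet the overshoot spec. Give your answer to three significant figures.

ω_n ≈ 207 rad/s

From %OS = 100·exp(−πζ/√(1−ζ²)), invert to get ζ = −ln(OS)/√(π² + ln²(OS)) with OS = 0.320.
−ln 0.320 = 1.139, so ζ = 1.139/√(π² + 1.298) = 0.341.
Then ω_n = 3/(ζ t_s) = 3/(0.341 × 0.0425) = 207 rad/s.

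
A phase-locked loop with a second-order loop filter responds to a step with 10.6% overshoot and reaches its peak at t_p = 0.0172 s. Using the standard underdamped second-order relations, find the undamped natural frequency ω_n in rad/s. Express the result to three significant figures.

ω_n ≈ 224 rad/s

The overshoot fixes ζ = −ln(OS)/√(π²+ln²(OS)) = 0.581.
t_p = π/ω_d ⇒ ω_d = 183 rad/s; then ω_n = ω_d/√(1−ζ²) = 224 rad/s.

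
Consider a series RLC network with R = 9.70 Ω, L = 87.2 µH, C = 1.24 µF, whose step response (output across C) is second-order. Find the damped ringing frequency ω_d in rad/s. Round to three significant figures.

For a series RLC circuit (capacitor voltage as output), ω_n = 1/√(LC) = 1/√(87.2 µH · 1.24 µF) = 96200 rad/s.
ζ = (R/2)·√(C/L) = (9.70/2)·√(1.24 µF/87.2 µH) = 0.578.
The damped frequency ω_d = ω_n√(1−ζ²) = 78500 rad/s.

ω_d ≈ 78500 rad/s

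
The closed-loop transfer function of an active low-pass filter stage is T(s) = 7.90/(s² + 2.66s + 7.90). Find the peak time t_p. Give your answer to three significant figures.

Matching coefficients with s² + 2ζω_n s + ω_n² gives ω_n² = 7.90 ⇒ ω_n = 2.81 rad/s, and ζ = 2.66/(2ω_n) = 0.473.
ω_d = ω_n√(1−ζ²) = 2.48 rad/s. Then t_p = π/ω_d = 1.27 s.

t_p ≈ 1.27 s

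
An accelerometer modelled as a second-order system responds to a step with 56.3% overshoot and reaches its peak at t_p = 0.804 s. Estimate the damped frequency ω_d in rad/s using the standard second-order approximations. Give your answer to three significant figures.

t_p = π/ω_d, so ω_d = π/0.804 = 3.91 rad/s.

ω_d ≈ 3.91 rad/s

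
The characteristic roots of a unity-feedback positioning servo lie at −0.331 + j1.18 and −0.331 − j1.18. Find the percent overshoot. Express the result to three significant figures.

%OS ≈ 41.4%

With σ = 0.331, ω_d = 1.18: ω_n = √(σ²+ω_d²) = 1.23 rad/s, ζ = σ/ω_n = 0.270.
%OS = 100·exp(−πζ/√(1−ζ²)) = 41.4%.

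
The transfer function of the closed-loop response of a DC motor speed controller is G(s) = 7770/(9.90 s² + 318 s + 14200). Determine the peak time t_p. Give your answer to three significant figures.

Dividing through by 9.90: denominator becomes s² + 32.12 s + 1434.
So ω_n = √1434 = 37.9 rad/s and ζ = 32.12/(2·37.9) = 0.424.
ω_d = ω_n√(1−ζ²) = 34.3 rad/s. t_p = π/ω_d = 0.0916 s.

t_p ≈ 0.0916 s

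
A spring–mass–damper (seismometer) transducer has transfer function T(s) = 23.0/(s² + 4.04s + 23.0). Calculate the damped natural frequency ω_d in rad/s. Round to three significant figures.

ω_d ≈ 4.35 rad/s

Matching coefficients with s² + 2ζω_n s + ω_n² gives ω_n² = 23.0 ⇒ ω_n = 4.80 rad/s, and ζ = 4.04/(2ω_n) = 0.421.
The damped frequency ω_d = ω_n√(1−ζ²) = 4.35 rad/s.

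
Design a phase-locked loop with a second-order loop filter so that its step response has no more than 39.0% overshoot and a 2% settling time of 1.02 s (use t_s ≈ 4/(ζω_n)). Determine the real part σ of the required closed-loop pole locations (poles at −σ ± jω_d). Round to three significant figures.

σ ≈ 3.92

The settling-time spec alone fixes σ = ζω_n = 4/t_s = 4/1.02 = 3.92.
(Overshoot then fixes ζ = 0.287 and hence ω_d = σ·√(1−ζ²)/ζ = 13.1 rad/s.)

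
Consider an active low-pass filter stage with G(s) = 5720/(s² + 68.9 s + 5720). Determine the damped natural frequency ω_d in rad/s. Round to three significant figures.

ω_d ≈ 67.3 rad/s

ω_n = √5720 = 75.6 rad/s; ζ = 68.9/(2·75.6) = 0.456.
ω_d = ω_n√(1−ζ²) = 67.3 rad/s.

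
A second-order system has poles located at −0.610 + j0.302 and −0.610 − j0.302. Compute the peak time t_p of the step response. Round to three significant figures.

t_p = π/ω_d with ω_d = 0.302 (the imaginary part), so t_p = 10.4 s.

t_p ≈ 10.4 s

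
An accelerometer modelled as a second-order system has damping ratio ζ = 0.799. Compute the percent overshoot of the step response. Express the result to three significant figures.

For an underdamped second-order system, %OS = 100·exp(−πζ/√(1−ζ²)).
πζ/√(1−ζ²) = π·0.799/√(1−0.638) = 4.174, so %OS = 100·e^(−4.174) = 1.54%.

%OS ≈ 1.54%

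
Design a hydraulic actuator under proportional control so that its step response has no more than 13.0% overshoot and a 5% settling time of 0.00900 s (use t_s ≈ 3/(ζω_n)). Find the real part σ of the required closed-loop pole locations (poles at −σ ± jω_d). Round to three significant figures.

The settling-time spec alone fixes σ = ζω_n = 3/t_s = 3/0.00900 = 333.
(Overshoot then fixes ζ = 0.545 and hence ω_d = σ·√(1−ζ²)/ζ = 513 rad/s.)

σ ≈ 333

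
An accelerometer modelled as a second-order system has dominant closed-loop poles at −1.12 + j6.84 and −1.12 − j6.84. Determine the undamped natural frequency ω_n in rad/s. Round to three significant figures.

|pole| = ω_n = √(1.12² + 6.84²) = 6.93 rad/s; ζ = cos θ = σ/ω_n = 0.162.

ω_n ≈ 6.93 rad/s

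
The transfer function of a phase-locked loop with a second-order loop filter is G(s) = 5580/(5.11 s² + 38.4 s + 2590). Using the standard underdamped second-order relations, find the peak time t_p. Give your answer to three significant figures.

Dividing through by 5.11: denominator becomes s² + 7.515 s + 506.8.
So ω_n = √506.8 = 22.5 rad/s and ζ = 7.515/(2·22.5) = 0.167.
ω_d = 22.5·√(1 − 0.167²) = 22.2 rad/s. t_p = π/ω_d = 0.142 s.

t_p ≈ 0.142 s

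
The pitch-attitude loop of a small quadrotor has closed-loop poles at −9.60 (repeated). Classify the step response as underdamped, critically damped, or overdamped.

Since there is a repeated negative-real pole, the response is critically damped.

critically damped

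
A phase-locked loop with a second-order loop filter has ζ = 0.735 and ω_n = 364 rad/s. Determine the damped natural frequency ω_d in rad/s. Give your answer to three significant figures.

ω_d ≈ 247 rad/s

ω_d = ω_n√(1−ζ²) = 364·√0.460 = 247 rad/s.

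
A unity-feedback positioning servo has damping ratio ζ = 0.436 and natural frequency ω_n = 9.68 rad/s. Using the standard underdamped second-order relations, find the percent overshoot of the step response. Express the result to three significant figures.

For an underdamped second-order system, %OS = 100·exp(−πζ/√(1−ζ²)).
πζ/√(1−ζ²) = π·0.436/√(1−0.190) = 1.522, so %OS = 100·e^(−1.522) = 21.8%.

%OS ≈ 21.8%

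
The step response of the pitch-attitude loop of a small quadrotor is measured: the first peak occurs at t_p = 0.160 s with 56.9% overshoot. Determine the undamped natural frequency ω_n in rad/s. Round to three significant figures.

ω_n ≈ 19.9 rad/s

ζ from %OS: ζ = |ln 0.569|/√(π²+ln²0.569) = 0.177.
From t_p = π/ω_d, ω_d = π/0.160 = 19.6 rad/s, so ω_n = ω_d/√(1−ζ²) = 19.9 rad/s.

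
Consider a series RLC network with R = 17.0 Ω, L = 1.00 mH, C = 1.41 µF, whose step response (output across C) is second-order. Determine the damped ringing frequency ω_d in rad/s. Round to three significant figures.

For a series RLC circuit (capacitor voltage as output), ω_n = 1/√(LC) = 1/√(1.00 mH · 1.41 µF) = 26600 rad/s.
ζ = (R/2)·√(C/L) = (17.0/2)·√(1.41 µF/1.00 mH) = 0.319.
ω_d = 26600·√(1 − 0.319²) = 25200 rad/s.

ω_d ≈ 25200 rad/s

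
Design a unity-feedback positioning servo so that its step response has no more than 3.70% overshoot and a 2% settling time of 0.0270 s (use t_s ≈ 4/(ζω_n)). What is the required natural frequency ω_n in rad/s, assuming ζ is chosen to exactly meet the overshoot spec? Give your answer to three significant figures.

ω_n ≈ 205 rad/s

ζ = −ln(OS)/√(π² + (ln OS)²). With OS = 0.0370, ln OS = −3.297 and ζ = 3.297/4.554 = 0.724.
From t_s ≈ 4/(ζω_n): ω_n = 4/(ζ·t_s) = 4/(0.724·0.0270) = 205 rad/s.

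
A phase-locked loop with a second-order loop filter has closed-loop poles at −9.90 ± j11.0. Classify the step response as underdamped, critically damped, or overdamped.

Since the poles form a complex-conjugate pair with nonzero imaginary part, the response is underdamped.

underdamped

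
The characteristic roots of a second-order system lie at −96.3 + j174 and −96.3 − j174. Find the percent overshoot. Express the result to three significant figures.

%OS ≈ 17.6%

The poles are at −σ ± jω_d with σ = 96.3 and ω_d = 174, so ω_n = √(σ²+ω_d²) = 199 rad/s and ζ = σ/ω_n = 0.484.
%OS = 100 e^{−πζ/√(1−ζ²)} with ζ = 0.484 gives 17.6%.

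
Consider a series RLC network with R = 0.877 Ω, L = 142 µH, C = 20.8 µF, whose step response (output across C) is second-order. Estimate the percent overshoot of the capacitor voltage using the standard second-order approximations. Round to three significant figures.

For a series RLC circuit (capacitor voltage as output), ω_n = 1/√(LC) = 1/√(142 µH · 20.8 µF) = 18400 rad/s.
ζ = (R/2)·√(C/L) = (0.877/2)·√(20.8 µF/142 µH) = 0.168.
%OS = 100·exp(−πζ/√(1−ζ²)) = 58.6%.

%OS ≈ 58.6%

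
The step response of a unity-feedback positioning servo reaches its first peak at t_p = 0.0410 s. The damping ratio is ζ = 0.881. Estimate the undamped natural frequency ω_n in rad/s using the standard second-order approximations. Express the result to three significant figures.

ω_n ≈ 162 rad/s

Peak time t_p = π/ω_d, so ω_d = π/t_p = π/0.0410 = 76.6 rad/s.
ω_n = ω_d/√(1−ζ²) = 76.6/√0.224 = 162 rad/s.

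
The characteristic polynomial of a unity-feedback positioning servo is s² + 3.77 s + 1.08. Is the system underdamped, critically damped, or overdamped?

overdamped

a² − 4b = 9.9 > 0 (two distinct real roots); the system is overdamped.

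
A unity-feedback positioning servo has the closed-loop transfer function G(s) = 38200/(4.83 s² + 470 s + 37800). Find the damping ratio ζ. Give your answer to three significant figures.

ζ ≈ 0.550

Dividing through by 4.83: denominator becomes s² + 97.31 s + 7826.
So ω_n = √7826 = 88.5 rad/s and ζ = 97.31/(2·88.5) = 0.550.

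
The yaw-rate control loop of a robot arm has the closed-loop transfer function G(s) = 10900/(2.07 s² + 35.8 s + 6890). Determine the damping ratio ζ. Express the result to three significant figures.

Dividing through by 2.07: denominator becomes s² + 17.29 s + 3329.
So ω_n = √3329 = 57.7 rad/s and ζ = 17.29/(2·57.7) = 0.150.

ζ ≈ 0.150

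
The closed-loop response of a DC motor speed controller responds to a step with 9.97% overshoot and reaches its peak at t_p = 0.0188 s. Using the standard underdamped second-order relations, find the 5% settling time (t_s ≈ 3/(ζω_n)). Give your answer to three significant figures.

The overshoot fixes ζ = −ln(OS)/√(π²+ln²(OS)) = 0.592.
From t_p = π/ω_d, ω_d = π/0.0188 = 167 rad/s, so ω_n = ω_d/√(1−ζ²) = 207 rad/s.
t_s ≈ 3/(ζω_n) = 3/(0.592·207) = 0.0245 s.

t_s ≈ 0.0245 s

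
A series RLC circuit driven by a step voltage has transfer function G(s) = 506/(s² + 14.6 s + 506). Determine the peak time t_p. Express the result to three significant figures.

t_p ≈ 0.148 s

Matching coefficients with s² + 2ζω_n s + ω_n² gives ω_n² = 506 ⇒ ω_n = 22.5 rad/s, and ζ = 14.6/(2ω_n) = 0.325.
The damped frequency ω_d = ω_n√(1−ζ²) = 21.3 rad/s. Then t_p = π/ω_d = 0.148 s.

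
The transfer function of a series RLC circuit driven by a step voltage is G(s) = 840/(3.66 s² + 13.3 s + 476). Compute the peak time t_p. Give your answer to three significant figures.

Dividing through by 3.66: denominator becomes s² + 3.634 s + 130.1.
So ω_n = √130.1 = 11.4 rad/s and ζ = 3.634/(2·11.4) = 0.159.
ω_d = 11.4·√(1 − 0.159²) = 11.3 rad/s. t_p = π/ω_d = 0.279 s.

t_p ≈ 0.279 s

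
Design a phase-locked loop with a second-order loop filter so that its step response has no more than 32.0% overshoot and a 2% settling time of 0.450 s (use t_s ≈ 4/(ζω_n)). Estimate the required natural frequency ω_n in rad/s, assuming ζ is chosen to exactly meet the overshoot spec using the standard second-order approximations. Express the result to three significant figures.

ω_n ≈ 26.1 rad/s

From %OS = 100·exp(−πζ/√(1−ζ²)), invert to get ζ = −ln(OS)/√(π² + ln²(OS)) with OS = 0.320.
−ln 0.320 = 1.139, so ζ = 1.139/√(π² + 1.298) = 0.341.
Then ω_n = 4/(ζ t_s) = 4/(0.341 × 0.450) = 26.1 rad/s.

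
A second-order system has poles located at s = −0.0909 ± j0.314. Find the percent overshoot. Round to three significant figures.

|pole| = ω_n = √(0.0909² + 0.314²) = 0.327 rad/s; ζ = cos θ = σ/ω_n = 0.278.
%OS = 100·exp(−πζ/√(1−ζ²)) = 40.3%.

%OS ≈ 40.3%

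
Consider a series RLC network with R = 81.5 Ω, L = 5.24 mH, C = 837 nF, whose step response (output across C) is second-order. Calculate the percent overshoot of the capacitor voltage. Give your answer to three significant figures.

%OS ≈ 15.1%

For a series RLC circuit (capacitor voltage as output), ω_n = 1/√(LC) = 1/√(5.24 mH · 837 nF) = 15100 rad/s.
ζ = (R/2)·√(C/L) = (81.5/2)·√(837 nF/5.24 mH) = 0.515.
%OS = 100 e^{−πζ/√(1−ζ²)} with ζ = 0.515 gives 15.1%.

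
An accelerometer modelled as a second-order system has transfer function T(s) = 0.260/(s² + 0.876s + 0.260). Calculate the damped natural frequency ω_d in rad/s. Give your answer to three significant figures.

ω_d ≈ 0.261 rad/s

Comparing the denominator to s² + 2ζω_n s + ω_n²: ω_n = √0.260 = 0.510 rad/s, and 2ζω_n = 0.876 so ζ = 0.876/(2·0.510) = 0.859.
ω_d = 0.510·√(1 − 0.859²) = 0.261 rad/s.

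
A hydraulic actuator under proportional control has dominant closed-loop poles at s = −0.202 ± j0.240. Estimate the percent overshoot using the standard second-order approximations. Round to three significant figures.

%OS ≈ 7.11%

With σ = 0.202, ω_d = 0.240: ω_n = √(σ²+ω_d²) = 0.314 rad/s, ζ = σ/ω_n = 0.644.
%OS = 100·exp(−πζ/√(1−ζ²)) = 7.11%.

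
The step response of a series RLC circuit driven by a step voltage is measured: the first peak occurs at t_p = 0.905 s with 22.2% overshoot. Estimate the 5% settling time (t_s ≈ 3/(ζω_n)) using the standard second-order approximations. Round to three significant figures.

t_s ≈ 1.80 s

ζ from %OS: ζ = |ln 0.222|/√(π²+ln²0.222) = 0.432.
t_p = π/ω_d ⇒ ω_d = 3.47 rad/s; then ω_n = ω_d/√(1−ζ²) = 3.85 rad/s.
t_s ≈ 3/(ζω_n) = 3/(0.432·3.85) = 1.80 s.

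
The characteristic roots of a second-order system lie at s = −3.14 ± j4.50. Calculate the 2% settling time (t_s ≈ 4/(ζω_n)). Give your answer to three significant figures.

t_s ≈ 1.27 s

For poles at −σ ± jω_d, ζω_n = σ = 3.14, so t_s ≈ 4/σ = 1.27 s.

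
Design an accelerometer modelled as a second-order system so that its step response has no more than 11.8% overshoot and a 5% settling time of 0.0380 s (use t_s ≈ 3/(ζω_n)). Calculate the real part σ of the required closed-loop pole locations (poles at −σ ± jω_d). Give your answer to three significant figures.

The settling-time spec alone fixes σ = ζω_n = 3/t_s = 3/0.0380 = 78.9.
(Overshoot then fixes ζ = 0.562 and hence ω_d = σ·√(1−ζ²)/ζ = 116 rad/s.)

σ ≈ 78.9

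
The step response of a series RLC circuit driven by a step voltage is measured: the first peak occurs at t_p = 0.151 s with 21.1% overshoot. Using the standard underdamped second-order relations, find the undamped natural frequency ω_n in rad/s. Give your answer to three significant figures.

The overshoot fixes ζ = −ln(OS)/√(π²+ln²(OS)) = 0.444.
t_p = π/ω_d ⇒ ω_d = 20.8 rad/s; then ω_n = ω_d/√(1−ζ²) = 23.2 rad/s.

ω_n ≈ 23.2 rad/s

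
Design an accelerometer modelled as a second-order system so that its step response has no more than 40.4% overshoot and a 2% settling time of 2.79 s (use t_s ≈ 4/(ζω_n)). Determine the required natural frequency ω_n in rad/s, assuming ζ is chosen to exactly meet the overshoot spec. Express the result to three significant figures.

ω_n ≈ 5.17 rad/s

ζ = −ln(OS)/√(π² + (ln OS)²). With OS = 0.404, ln OS = −0.9063 and ζ = 0.9063/3.270 = 0.277.
Then ω_n = 4/(ζ t_s) = 4/(0.277 × 2.79) = 5.17 rad/s.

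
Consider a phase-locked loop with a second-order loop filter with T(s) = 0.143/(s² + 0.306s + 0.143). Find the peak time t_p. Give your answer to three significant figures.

Comparing the denominator to s² + 2ζω_n s + ω_n²: ω_n = √0.143 = 0.378 rad/s, and 2ζω_n = 0.306 so ζ = 0.306/(2·0.378) = 0.405.
ω_d = 0.378·√(1 − 0.405²) = 0.346 rad/s. Then t_p = π/ω_d = 9.08 s.

t_p ≈ 9.08 s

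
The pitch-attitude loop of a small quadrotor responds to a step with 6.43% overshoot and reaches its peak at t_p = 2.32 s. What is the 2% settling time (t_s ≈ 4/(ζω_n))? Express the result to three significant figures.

t_s ≈ 3.38 s

From the overshoot, ζ = −ln(OS)/√(π²+ln²(OS)) = 0.658.
From t_p = π/ω_d, ω_d = π/2.32 = 1.35 rad/s, so ω_n = ω_d/√(1−ζ²) = 1.80 rad/s.
t_s ≈ 4/(ζω_n) = 4/(0.658·1.80) = 3.38 s.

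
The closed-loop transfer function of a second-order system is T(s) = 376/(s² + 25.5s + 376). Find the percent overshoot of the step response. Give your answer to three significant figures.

%OS ≈ 6.45%

Comparing the denominator to s² + 2ζω_n s + ω_n²: ω_n = √376 = 19.4 rad/s, and 2ζω_n = 25.5 so ζ = 25.5/(2·19.4) = 0.658.
%OS = 100 e^{−πζ/√(1−ζ²)} with ζ = 0.658 gives 6.45%.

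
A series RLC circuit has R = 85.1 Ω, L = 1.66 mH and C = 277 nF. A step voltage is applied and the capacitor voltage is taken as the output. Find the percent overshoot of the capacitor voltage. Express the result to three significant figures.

For a series RLC circuit (capacitor voltage as output), ω_n = 1/√(LC) = 1/√(1.66 mH · 277 nF) = 46600 rad/s.
ζ = (R/2)·√(C/L) = (85.1/2)·√(277 nF/1.66 mH) = 0.550.
Overshoot: exp(−π·0.550/√(1−0.550²)) = 0.127, i.e. 12.7%.

%OS ≈ 12.7%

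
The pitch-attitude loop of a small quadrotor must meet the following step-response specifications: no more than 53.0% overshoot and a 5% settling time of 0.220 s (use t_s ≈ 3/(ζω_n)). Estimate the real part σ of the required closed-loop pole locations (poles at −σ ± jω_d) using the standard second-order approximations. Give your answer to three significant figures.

The settling-time spec alone fixes σ = ζω_n = 3/t_s = 3/0.220 = 13.6.
(Overshoot then fixes ζ = 0.198 and hence ω_d = σ·√(1−ζ²)/ζ = 67.5 rad/s.)

σ ≈ 13.6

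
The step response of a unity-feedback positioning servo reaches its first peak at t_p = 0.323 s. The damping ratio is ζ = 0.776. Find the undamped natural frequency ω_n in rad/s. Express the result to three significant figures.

Peak time t_p = π/ω_d, so ω_d = π/t_p = π/0.323 = 9.73 rad/s.
ω_n = ω_d/√(1−ζ²) = 9.73/√0.398 = 15.4 rad/s.

ω_n ≈ 15.4 rad/s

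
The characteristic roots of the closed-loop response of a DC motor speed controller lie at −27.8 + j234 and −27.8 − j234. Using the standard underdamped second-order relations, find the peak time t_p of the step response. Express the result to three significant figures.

t_p = π/ω_d with ω_d = 234 (the imaginary part), so t_p = 0.0134 s.

t_p ≈ 0.0134 s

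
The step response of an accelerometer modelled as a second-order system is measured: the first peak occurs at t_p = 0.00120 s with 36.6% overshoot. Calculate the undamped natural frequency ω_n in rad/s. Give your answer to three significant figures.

From the overshoot, ζ = −ln(OS)/√(π²+ln²(OS)) = 0.305.
From t_p = π/ω_d, ω_d = π/0.00120 = 2620 rad/s, so ω_n = ω_d/√(1−ζ²) = 2750 rad/s.

ω_n ≈ 2750 rad/s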